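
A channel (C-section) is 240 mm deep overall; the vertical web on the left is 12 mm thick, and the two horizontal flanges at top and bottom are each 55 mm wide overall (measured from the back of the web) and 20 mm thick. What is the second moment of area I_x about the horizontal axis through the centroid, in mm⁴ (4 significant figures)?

Split into non-overlapping primitives; take the origin at the lower-left of the bounding box.
Web: 12 × 240, A = 2 880 mm², y = 120 mm, Ī = 13 824 000 mm⁴.
Top flange (beyond web): 43 × 20, A = 860 mm², y = 230 mm, Ī = 28666.7 mm⁴.
Bottom flange (beyond web): 43 × 20, A = 860 mm², y = 10 mm, Ī = 28666.7 mm⁴.
By symmetry the centroid is at mid-height, ȳ = 120 mm.
Transfer each piece to the horizontal axis through the centroid using Ī + A·d² with d = y − 120:
  web: d = 0 mm → contributes +13 824 000 mm⁴
  top flange (beyond web): d = 110 mm → contributes +10 434 667 mm⁴
  bottom flange (beyond web): d = -110 mm → contributes +10 434 667 mm⁴
Total I = 34 693 333 mm⁴.

I_x ≈ 3.469 × 10⁷ mm⁴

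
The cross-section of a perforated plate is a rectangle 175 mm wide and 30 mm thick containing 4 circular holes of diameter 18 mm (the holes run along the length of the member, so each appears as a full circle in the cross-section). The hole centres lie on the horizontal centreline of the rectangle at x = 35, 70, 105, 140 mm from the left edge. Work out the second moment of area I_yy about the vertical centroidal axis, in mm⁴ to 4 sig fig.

I_yy ≈ 1.182 × 10⁷ mm⁴

Treat the section as a set of non-overlapping primitives; coordinates are from the bounding-box lower-left.
Plate: 175 × 30, A = 5 250 mm², x = 87.5 mm, Ī = 13 398 438 mm⁴.
Hole 1 (subtracted): ⌀18, A = 254.469 mm², x = 35 mm, Ī = 5 153 mm⁴.
Hole 2 (subtracted): ⌀18, A = 254.469 mm², x = 70 mm, Ī = 5 153 mm⁴.
Hole 3 (subtracted): ⌀18, A = 254.469 mm², x = 105 mm, Ī = 5 153 mm⁴.
Hole 4 (subtracted): ⌀18, A = 254.469 mm², x = 140 mm, Ī = 5 153 mm⁴.
By symmetry the centroid is at mid-width, x̄ = 87.5 mm.
Transfer each piece to the vertical centroidal axis using Ī + A·d² with d = x − 87.5:
  plate: d = 0 mm → contributes +13 398 438 mm⁴
  hole 1: d = -52.5 mm → contributes −706 533 mm⁴
  hole 2: d = -17.5 mm → contributes −83084.1 mm⁴
  hole 3: d = 17.5 mm → contributes −83084.1 mm⁴
  hole 4: d = 52.5 mm → contributes −706 533 mm⁴
Total I = 11 819 203 mm⁴.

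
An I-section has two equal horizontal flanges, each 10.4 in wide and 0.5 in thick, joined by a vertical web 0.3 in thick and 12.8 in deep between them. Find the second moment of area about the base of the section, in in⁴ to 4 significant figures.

Decompose the section into non-overlapping parts with the origin at the bottom-left of its bounding rectangle.
Bottom flange: 10.4 × 0.5, A = 5.2 in², y = 0.25 in, Ī = 0.108333 in⁴.
Web: 0.3 × 12.8, A = 3.84 in², y = 6.9 in, Ī = 52.4288 in⁴.
Top flange: 10.4 × 0.5, A = 5.2 in², y = 13.55 in, Ī = 0.108333 in⁴.
Transfer each piece to the bottom edge using Ī + A·d² with d = y − 0:
  bottom flange: d = 0.25 in → contributes +0.433333 in⁴
  web: d = 6.9 in → contributes +235.251 in⁴
  top flange: d = 13.55 in → contributes +954.841 in⁴
Total I = 1190.53 in⁴.

I_base ≈ 1191 in⁴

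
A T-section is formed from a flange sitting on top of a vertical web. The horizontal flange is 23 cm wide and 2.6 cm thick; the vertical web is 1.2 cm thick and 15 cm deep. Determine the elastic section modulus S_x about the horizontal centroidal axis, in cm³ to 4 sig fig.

S_x ≈ 101.1 cm³

Break the section into simple shapes (no overlaps), measuring from the bottom-left corner of the bounding box.
Flange: 23 × 2.6, A = 59.8 cm², y = 16.3 cm, Ī = 33.6873 cm⁴.
Web: 1.2 × 15, A = 18 cm², y = 7.5 cm, Ī = 337.5 cm⁴.
Centroid: ȳ = ΣA·y / ΣA = 14.264 cm.
Transfer each piece to the horizontal centroidal axis using Ī + A·d² with d = y − 14.264:
  flange: d = 2.03599 cm → contributes +281.574 cm⁴
  web: d = -6.76401 cm → contributes +1161.03 cm⁴
Total I = 1442.61 cm⁴.
Extreme fibre distance c = 14.264 cm; S = I/c = 101.136 cm³.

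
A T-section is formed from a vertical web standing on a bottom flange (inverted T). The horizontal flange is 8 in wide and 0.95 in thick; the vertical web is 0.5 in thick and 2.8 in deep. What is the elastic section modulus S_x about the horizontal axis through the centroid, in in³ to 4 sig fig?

S_x ≈ 1.891 in³

Split into non-overlapping primitives; take the origin at the lower-left of the bounding box.
Flange: 8 × 0.95, A = 7.6 in², y = 0.475 in, Ī = 0.571583 in⁴.
Web: 0.5 × 2.8, A = 1.4 in², y = 2.35 in, Ī = 0.914667 in⁴.
Centroid: ȳ = ΣA·y / ΣA = 0.766667 in.
Transfer each piece to the horizontal axis through the centroid using Ī + A·d² with d = y − 0.766667:
  flange: d = -0.291667 in → contributes +1.21811 in⁴
  web: d = 1.58333 in → contributes +4.42439 in⁴
Total I = 5.6425 in⁴.
Extreme fibre distance c = 2.98333 in; S = I/c = 1.89134 in³.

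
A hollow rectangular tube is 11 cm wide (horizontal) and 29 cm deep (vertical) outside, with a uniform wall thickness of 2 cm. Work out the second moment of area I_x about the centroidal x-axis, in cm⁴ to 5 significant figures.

I_x ≈ 1.3242 × 10⁴ cm⁴

Break the section into simple shapes (no overlaps), measuring from the bottom-left corner of the bounding box.
Outer rectangle: 11 × 29, A = 319 cm², y = 14.5 cm, Ī = 22356.58 cm⁴.
Inner void (subtracted): 7 × 25, A = 175 cm², y = 14.5 cm, Ī = 9114.583 cm⁴.
By symmetry the centroid is at mid-height, ȳ = 14.5 cm.
All pieces are centred on the centroidal x-axis, so I = ΣĪ (holes subtracted) = 13 242 cm⁴.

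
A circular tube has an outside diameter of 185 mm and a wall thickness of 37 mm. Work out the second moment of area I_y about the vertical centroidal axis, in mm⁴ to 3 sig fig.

I_y ≈ 5.00 × 10⁷ mm⁴

Treat the section as a set of non-overlapping primitives; coordinates are from the bounding-box lower-left.
Outer circle: ⌀185, A = 26 880 mm², x = 92.5 mm, Ī = 57 498 539 mm⁴.
Bore (subtracted): ⌀111, A = 9676.9 mm², x = 92.5 mm, Ī = 7 451 811 mm⁴.
By symmetry the centroid is at mid-width, x̄ = 92.5 mm.
All pieces are centred on the vertical centroidal axis, so I = ΣĪ (holes subtracted) = 50 046 729 mm⁴.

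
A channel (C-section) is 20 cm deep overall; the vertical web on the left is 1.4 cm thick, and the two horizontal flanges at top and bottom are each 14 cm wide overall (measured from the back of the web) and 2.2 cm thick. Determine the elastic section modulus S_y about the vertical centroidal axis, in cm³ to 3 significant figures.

Decompose the section into non-overlapping parts with the origin at the bottom-left of its bounding rectangle.
Web: 1.4 × 20, A = 28 cm², x = 0.7 cm, Ī = 4.5733 cm⁴.
Top flange (beyond web): 12.6 × 2.2, A = 27.72 cm², x = 7.7 cm, Ī = 366.74 cm⁴.
Bottom flange (beyond web): 12.6 × 2.2, A = 27.72 cm², x = 7.7 cm, Ī = 366.74 cm⁴.
Centroid: x̄ = ΣA·x / ΣA = 5.351 cm.
Transfer each piece to the vertical centroidal axis using Ī + A·d² with d = x − 5.351:
  web: d = -4.651 cm → contributes +610.27 cm⁴
  top flange (beyond web): d = 2.349 cm → contributes +519.69 cm⁴
  bottom flange (beyond web): d = 2.349 cm → contributes +519.69 cm⁴
Total I = 1649.6 cm⁴.
Extreme fibre distance c = 8.649 cm; S = I/c = 190.73 cm³.

S_y ≈ 191 cm³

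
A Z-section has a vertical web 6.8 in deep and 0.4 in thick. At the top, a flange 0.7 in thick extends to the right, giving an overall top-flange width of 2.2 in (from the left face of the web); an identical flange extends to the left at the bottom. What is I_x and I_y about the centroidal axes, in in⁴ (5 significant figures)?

I_x ≈ 34.026 in⁴, I_y ≈ 3.7659 in⁴

Decompose the section into non-overlapping parts with the origin at the bottom-left of its bounding rectangle.
Web: 0.4 × 6.8, A = 2.72 in², y = 3.4 in, Ī = 10.48107 in⁴.
Top flange (beyond web): 1.8 × 0.7, A = 1.26 in², y = 6.45 in, Ī = 0.05145 in⁴.
Bottom flange (beyond web): 1.8 × 0.7, A = 1.26 in², y = 0.35 in, Ī = 0.05145 in⁴.
Centroid: ȳ = ΣA·y / ΣA = 3.4 in.
Transfer each piece to the centroidal x-axis using Ī + A·d² with d = y − 3.4:
  web: d = 0 in → contributes +10.48107 in⁴
  top flange (beyond web): d = 3.05 in → contributes +11.7726 in⁴
  bottom flange (beyond web): d = -3.05 in → contributes +11.7726 in⁴
Total I = 34.02627 in⁴.
For the y-axis: x̄ = 2 in.
Repeating about the centroidal y-axis gives I_y = 3.765867 in⁴.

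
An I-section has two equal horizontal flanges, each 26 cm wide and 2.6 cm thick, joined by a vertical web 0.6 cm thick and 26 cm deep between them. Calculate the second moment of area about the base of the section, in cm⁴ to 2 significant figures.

Split into non-overlapping primitives; take the origin at the lower-left of the bounding box.
Bottom flange: 26 × 2.6, A = 67.6 cm², y = 1.3 cm, Ī = 38.08 cm⁴.
Web: 0.6 × 26, A = 15.6 cm², y = 15.6 cm, Ī = 878.8 cm⁴.
Top flange: 26 × 2.6, A = 67.6 cm², y = 29.9 cm, Ī = 38.08 cm⁴.
Transfer each piece to a horizontal axis along the bottom face using Ī + A·d² with d = y − 0:
  bottom flange: d = 1.3 cm → contributes +152.3 cm⁴
  web: d = 15.6 cm → contributes +4 675 cm⁴
  top flange: d = 29.9 cm → contributes +60 473 cm⁴
Total I = 65 301 cm⁴.

I_base ≈ 6.5 × 10⁴ cm⁴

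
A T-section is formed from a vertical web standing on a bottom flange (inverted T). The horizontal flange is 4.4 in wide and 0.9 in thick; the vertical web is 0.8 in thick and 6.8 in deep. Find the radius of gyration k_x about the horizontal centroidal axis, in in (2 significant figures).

Decompose the section into non-overlapping parts with the origin at the bottom-left of its bounding rectangle.
Flange: 4.4 × 0.9, A = 3.96 in², y = 0.45 in, Ī = 0.2673 in⁴.
Web: 0.8 × 6.8, A = 5.44 in², y = 4.3 in, Ī = 20.96 in⁴.
Centroid: ȳ = ΣA·y / ΣA = 2.678 in.
Transfer each piece to the horizontal centroidal axis using Ī + A·d² with d = y − 2.678:
  flange: d = -2.228 in → contributes +19.93 in⁴
  web: d = 1.622 in → contributes +35.27 in⁴
Total I = 55.2 in⁴.
Radius of gyration: k = √(I/A) = √(55.2 / 9.4) = 2.423 in.

k_x ≈ 2.4 in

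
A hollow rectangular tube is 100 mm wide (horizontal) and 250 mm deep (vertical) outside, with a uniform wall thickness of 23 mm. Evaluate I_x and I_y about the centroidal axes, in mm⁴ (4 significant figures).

Break the section into simple shapes (no overlaps), measuring from the bottom-left corner of the bounding box.
Outer rectangle: 100 × 250, A = 25 000 mm², y = 125 mm, Ī = 130 208 333 mm⁴.
Inner void (subtracted): 54 × 204, A = 11 016 mm², y = 125 mm, Ī = 38 203 488 mm⁴.
By symmetry the centroid is at mid-height, ȳ = 125 mm.
All pieces are centred on the centroidal x-axis, so I = ΣĪ (holes subtracted) = 92 004 845 mm⁴.
Repeating about the centroidal y-axis gives I_y = 18 156 445 mm⁴.

I_x ≈ 9.200 × 10⁷ mm⁴, I_y ≈ 1.816 × 10⁷ mm⁴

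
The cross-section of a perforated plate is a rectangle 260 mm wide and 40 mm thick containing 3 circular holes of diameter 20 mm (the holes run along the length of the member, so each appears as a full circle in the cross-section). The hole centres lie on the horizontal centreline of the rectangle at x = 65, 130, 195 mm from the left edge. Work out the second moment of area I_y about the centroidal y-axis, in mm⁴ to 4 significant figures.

Decompose the section into non-overlapping parts with the origin at the bottom-left of its bounding rectangle.
Plate: 260 × 40, A = 10 400 mm², x = 130 mm, Ī = 58 586 667 mm⁴.
Hole 1 (subtracted): ⌀20, A = 314.159 mm², x = 65 mm, Ī = 7853.98 mm⁴.
Hole 2 (subtracted): ⌀20, A = 314.159 mm², x = 130 mm, Ī = 7853.98 mm⁴.
Hole 3 (subtracted): ⌀20, A = 314.159 mm², x = 195 mm, Ī = 7853.98 mm⁴.
By symmetry the centroid is at mid-width, x̄ = 130 mm.
Transfer each piece to the centroidal y-axis using Ī + A·d² with d = x − 130:
  plate: d = 0 mm → contributes +58 586 667 mm⁴
  hole 1: d = -65 mm → contributes −1 335 177 mm⁴
  hole 2: d = 0 mm → contributes −7853.98 mm⁴
  hole 3: d = 65 mm → contributes −1 335 177 mm⁴
Total I = 55 908 459 mm⁴.

I_y ≈ 5.591 × 10⁷ mm⁴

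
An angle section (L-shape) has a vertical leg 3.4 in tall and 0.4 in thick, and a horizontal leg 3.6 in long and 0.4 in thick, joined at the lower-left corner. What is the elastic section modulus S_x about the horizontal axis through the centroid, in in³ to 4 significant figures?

Break the section into simple shapes (no overlaps), measuring from the bottom-left corner of the bounding box.
Vertical leg: 0.4 × 3.4, A = 1.36 in², y = 1.7 in, Ī = 1.31013 in⁴.
Horizontal leg (remainder): 3.2 × 0.4, A = 1.28 in², y = 0.2 in, Ī = 0.0170667 in⁴.
Centroid: ȳ = ΣA·y / ΣA = 0.972727 in.
Transfer each piece to the horizontal axis through the centroid using Ī + A·d² with d = y − 0.972727:
  vertical leg: d = 0.727273 in → contributes +2.02947 in⁴
  horizontal leg (remainder): d = -0.772727 in → contributes +0.781364 in⁴
Total I = 2.81084 in⁴.
Extreme fibre distance c = 2.42727 in; S = I/c = 1.15802 in³.

S_x ≈ 1.158 in³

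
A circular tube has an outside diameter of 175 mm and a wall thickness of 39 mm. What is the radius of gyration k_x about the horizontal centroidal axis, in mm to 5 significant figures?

Break the section into simple shapes (no overlaps), measuring from the bottom-left corner of the bounding box.
Outer circle: ⌀175, A = 24052.82 mm², y = 87.5 mm, Ī = 46 038 598 mm⁴.
Bore (subtracted): ⌀97, A = 7389.811 mm², y = 87.5 mm, Ī = 4 345 671 mm⁴.
By symmetry the centroid is at mid-height, ȳ = 87.5 mm.
All pieces are centred on the horizontal centroidal axis, so I = ΣĪ (holes subtracted) = 41 692 927 mm⁴.
Radius of gyration: k = √(I/A) = √(41 692 927 / 16663.01) = 50.02125 mm.

k_x ≈ 50.021 mm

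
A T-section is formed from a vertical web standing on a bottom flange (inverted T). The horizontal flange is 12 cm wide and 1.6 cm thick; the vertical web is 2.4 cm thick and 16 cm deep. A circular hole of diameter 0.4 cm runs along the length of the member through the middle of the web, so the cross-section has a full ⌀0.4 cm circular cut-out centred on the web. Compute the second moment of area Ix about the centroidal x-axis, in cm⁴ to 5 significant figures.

Decompose the section into non-overlapping parts with the origin at the bottom-left of its bounding rectangle.
Flange: 12 × 1.6, A = 19.2 cm², y = 0.8 cm, Ī = 4.096 cm⁴.
Web: 2.4 × 16, A = 38.4 cm², y = 9.6 cm, Ī = 819.2 cm⁴.
Hole (subtracted): ⌀0.4, A = 0.1256637 cm², y = 9.6 cm, Ī = 0.001256637 cm⁴.
Centroid: ȳ = ΣA·y / ΣA = 6.660253 cm.
Transfer each piece to the centroidal x-axis using Ī + A·d² with d = y − 6.660253:
  flange: d = -5.860253 cm → contributes +663.4733 cm⁴
  web: d = 2.939747 cm → contributes +1151.057 cm⁴
  hole: d = 2.939747 cm → contributes −1.087256 cm⁴
Total I = 1813.443 cm⁴.

Ix ≈ 1813.4 cm⁴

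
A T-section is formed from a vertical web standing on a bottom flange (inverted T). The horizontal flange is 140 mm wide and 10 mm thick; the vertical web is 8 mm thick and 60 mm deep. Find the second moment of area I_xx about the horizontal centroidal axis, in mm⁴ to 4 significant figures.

Break the section into simple shapes (no overlaps), measuring from the bottom-left corner of the bounding box.
Flange: 140 × 10, A = 1 400 mm², y = 5 mm, Ī = 11666.7 mm⁴.
Web: 8 × 60, A = 480 mm², y = 40 mm, Ī = 144 000 mm⁴.
Centroid: ȳ = ΣA·y / ΣA = 13.9362 mm.
Transfer each piece to the horizontal centroidal axis using Ī + A·d² with d = y − 13.9362:
  flange: d = -8.93617 mm → contributes +123 464 mm⁴
  web: d = 26.0638 mm → contributes +470 075 mm⁴
Total I = 593 539 mm⁴.

I_xx ≈ 5.935 × 10⁵ mm⁴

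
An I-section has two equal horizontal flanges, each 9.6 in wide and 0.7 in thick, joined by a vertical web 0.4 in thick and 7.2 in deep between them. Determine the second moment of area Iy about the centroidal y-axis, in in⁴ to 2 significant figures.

Iy ≈ 100 in⁴

Treat the section as a set of non-overlapping primitives; coordinates are from the bounding-box lower-left.
Bottom flange: 9.6 × 0.7, A = 6.72 in², x = 4.8 in, Ī = 51.61 in⁴.
Web: 0.4 × 7.2, A = 2.88 in², x = 4.8 in, Ī = 0.0384 in⁴.
Top flange: 9.6 × 0.7, A = 6.72 in², x = 4.8 in, Ī = 51.61 in⁴.
By symmetry the centroid is at mid-width, x̄ = 4.8 in.
All pieces are centred on the centroidal y-axis, so I = ΣĪ = 103.3 in⁴.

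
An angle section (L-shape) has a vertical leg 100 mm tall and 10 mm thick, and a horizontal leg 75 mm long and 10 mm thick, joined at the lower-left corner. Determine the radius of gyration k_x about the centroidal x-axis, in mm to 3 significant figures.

Treat the section as a set of non-overlapping primitives; coordinates are from the bounding-box lower-left.
Vertical leg: 10 × 100, A = 1 000 mm², y = 50 mm, Ī = 833 333 mm⁴.
Horizontal leg (remainder): 65 × 10, A = 650 mm², y = 5 mm, Ī = 5416.7 mm⁴.
Centroid: ȳ = ΣA·y / ΣA = 32.273 mm.
Transfer each piece to the centroidal x-axis using Ī + A·d² with d = y − 32.273:
  vertical leg: d = 17.727 mm → contributes +1 147 590 mm⁴
  horizontal leg (remainder): d = -27.273 mm → contributes +488 888 mm⁴
Total I = 1 636 477 mm⁴.
Radius of gyration: k = √(I/A) = √(1 636 477 / 1 650) = 31.493 mm.

k_x ≈ 31.5 mm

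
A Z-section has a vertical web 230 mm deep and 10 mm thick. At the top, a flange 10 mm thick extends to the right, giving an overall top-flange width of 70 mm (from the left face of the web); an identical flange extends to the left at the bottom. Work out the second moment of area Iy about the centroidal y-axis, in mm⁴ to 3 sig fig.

Iy ≈ 1.85 × 10⁶ mm⁴

Break the section into simple shapes (no overlaps), measuring from the bottom-left corner of the bounding box.
Web: 10 × 230, A = 2 300 mm², x = 65 mm, Ī = 19 167 mm⁴.
Top flange (beyond web): 60 × 10, A = 600 mm², x = 100 mm, Ī = 180 000 mm⁴.
Bottom flange (beyond web): 60 × 10, A = 600 mm², x = 30 mm, Ī = 180 000 mm⁴.
Centroid: x̄ = ΣA·x / ΣA = 65 mm.
Transfer each piece to the centroidal y-axis using Ī + A·d² with d = x − 65:
  web: d = 0 mm → contributes +19 167 mm⁴
  top flange (beyond web): d = 35 mm → contributes +915 000 mm⁴
  bottom flange (beyond web): d = -35 mm → contributes +915 000 mm⁴
Total I = 1 849 167 mm⁴.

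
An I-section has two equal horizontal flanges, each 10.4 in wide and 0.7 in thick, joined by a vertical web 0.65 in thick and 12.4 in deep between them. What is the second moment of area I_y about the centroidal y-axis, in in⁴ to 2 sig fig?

I_y ≈ 130 in⁴

Break the section into simple shapes (no overlaps), measuring from the bottom-left corner of the bounding box.
Bottom flange: 10.4 × 0.7, A = 7.28 in², x = 5.2 in, Ī = 65.62 in⁴.
Web: 0.65 × 12.4, A = 8.06 in², x = 5.2 in, Ī = 0.2838 in⁴.
Top flange: 10.4 × 0.7, A = 7.28 in², x = 5.2 in, Ī = 65.62 in⁴.
By symmetry the centroid is at mid-width, x̄ = 5.2 in.
All pieces are centred on the centroidal y-axis, so I = ΣĪ = 131.5 in⁴.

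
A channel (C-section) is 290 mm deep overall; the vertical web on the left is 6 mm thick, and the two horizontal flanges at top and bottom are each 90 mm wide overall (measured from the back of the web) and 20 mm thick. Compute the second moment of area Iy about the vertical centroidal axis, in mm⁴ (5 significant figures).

Iy ≈ 4.3023 × 10⁶ mm⁴

Decompose the section into non-overlapping parts with the origin at the bottom-left of its bounding rectangle.
Web: 6 × 290, A = 1 740 mm², x = 3 mm, Ī = 5 220 mm⁴.
Top flange (beyond web): 84 × 20, A = 1 680 mm², x = 48 mm, Ī = 987 840 mm⁴.
Bottom flange (beyond web): 84 × 20, A = 1 680 mm², x = 48 mm, Ī = 987 840 mm⁴.
Centroid: x̄ = ΣA·x / ΣA = 32.64706 mm.
Transfer each piece to the vertical centroidal axis using Ī + A·d² with d = x − 32.64706:
  web: d = -29.64706 mm → contributes +1 534 590 mm⁴
  top flange (beyond web): d = 15.35294 mm → contributes +1 383 838 mm⁴
  bottom flange (beyond web): d = 15.35294 mm → contributes +1 383 838 mm⁴
Total I = 4 302 265 mm⁴.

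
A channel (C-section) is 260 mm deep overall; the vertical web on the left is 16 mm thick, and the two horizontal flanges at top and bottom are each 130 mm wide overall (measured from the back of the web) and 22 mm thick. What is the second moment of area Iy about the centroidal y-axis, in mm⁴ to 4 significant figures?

Iy ≈ 1.513 × 10⁷ mm⁴

Decompose the section into non-overlapping parts with the origin at the bottom-left of its bounding rectangle.
Web: 16 × 260, A = 4 160 mm², x = 8 mm, Ī = 88746.7 mm⁴.
Top flange (beyond web): 114 × 22, A = 2 508 mm², x = 73 mm, Ī = 2 716 164 mm⁴.
Bottom flange (beyond web): 114 × 22, A = 2 508 mm², x = 73 mm, Ī = 2 716 164 mm⁴.
Centroid: x̄ = ΣA·x / ΣA = 43.5318 mm.
Transfer each piece to the centroidal y-axis using Ī + A·d² with d = x − 43.5318:
  web: d = -35.5318 mm → contributes +5 340 790 mm⁴
  top flange (beyond web): d = 29.4682 mm → contributes +4 894 045 mm⁴
  bottom flange (beyond web): d = 29.4682 mm → contributes +4 894 045 mm⁴
Total I = 15 128 879 mm⁴.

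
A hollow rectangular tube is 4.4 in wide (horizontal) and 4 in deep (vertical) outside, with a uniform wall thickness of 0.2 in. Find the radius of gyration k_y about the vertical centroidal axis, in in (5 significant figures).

Decompose the section into non-overlapping parts with the origin at the bottom-left of its bounding rectangle.
Outer rectangle: 4.4 × 4, A = 17.6 in², x = 2.2 in, Ī = 28.39467 in⁴.
Inner void (subtracted): 4 × 3.6, A = 14.4 in², x = 2.2 in, Ī = 19.2 in⁴.
By symmetry the centroid is at mid-width, x̄ = 2.2 in.
All pieces are centred on the vertical centroidal axis, so I = ΣĪ (holes subtracted) = 9.194667 in⁴.
Radius of gyration: k = √(I/A) = √(9.194667 / 3.2) = 1.695091 in.

k_y ≈ 1.6951 in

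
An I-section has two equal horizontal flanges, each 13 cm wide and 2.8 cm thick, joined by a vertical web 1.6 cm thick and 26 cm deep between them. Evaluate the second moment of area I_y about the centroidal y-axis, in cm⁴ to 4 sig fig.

Break the section into simple shapes (no overlaps), measuring from the bottom-left corner of the bounding box.
Bottom flange: 13 × 2.8, A = 36.4 cm², x = 6.5 cm, Ī = 512.633 cm⁴.
Web: 1.6 × 26, A = 41.6 cm², x = 6.5 cm, Ī = 8.87467 cm⁴.
Top flange: 13 × 2.8, A = 36.4 cm², x = 6.5 cm, Ī = 512.633 cm⁴.
By symmetry the centroid is at mid-width, x̄ = 6.5 cm.
All pieces are centred on the centroidal y-axis, so I = ΣĪ = 1034.14 cm⁴.

I_y ≈ 1034 cm⁴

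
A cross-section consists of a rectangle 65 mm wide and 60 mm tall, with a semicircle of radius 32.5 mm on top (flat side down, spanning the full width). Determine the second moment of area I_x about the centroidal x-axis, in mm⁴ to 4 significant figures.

I_x ≈ 3.525 × 10⁶ mm⁴

Split into non-overlapping primitives; take the origin at the lower-left of the bounding box.
Rectangular body: 65 × 60, A = 3 900 mm², y = 30 mm, Ī = 1 170 000 mm⁴.
Semicircular cap: semicircle r = 32.5, A = 1659.15 mm², y = 73.7934 mm, Ī = 122 452 mm⁴.
Centroid: ȳ = ΣA·y / ΣA = 43.0703 mm.
Transfer each piece to the centroidal x-axis using Ī + A·d² with d = y − 43.0703:
  rectangular body: d = -13.0703 mm → contributes +1 836 252 mm⁴
  semicircular cap: d = 30.7231 mm → contributes +1 688 541 mm⁴
Total I = 3 524 792 mm⁴.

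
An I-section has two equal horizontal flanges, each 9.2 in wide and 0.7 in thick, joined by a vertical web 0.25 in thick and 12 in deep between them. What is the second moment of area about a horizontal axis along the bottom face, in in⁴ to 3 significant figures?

Treat the section as a set of non-overlapping primitives; coordinates are from the bounding-box lower-left.
Bottom flange: 9.2 × 0.7, A = 6.44 in², y = 0.35 in, Ī = 0.26297 in⁴.
Web: 0.25 × 12, A = 3 in², y = 6.7 in, Ī = 36 in⁴.
Top flange: 9.2 × 0.7, A = 6.44 in², y = 13.05 in, Ī = 0.26297 in⁴.
Transfer each piece to the bottom edge using Ī + A·d² with d = y − 0:
  bottom flange: d = 0.35 in → contributes +1.0519 in⁴
  web: d = 6.7 in → contributes +170.67 in⁴
  top flange: d = 13.05 in → contributes +1 097 in⁴
Total I = 1268.7 in⁴.

I_base ≈ 1270 in⁴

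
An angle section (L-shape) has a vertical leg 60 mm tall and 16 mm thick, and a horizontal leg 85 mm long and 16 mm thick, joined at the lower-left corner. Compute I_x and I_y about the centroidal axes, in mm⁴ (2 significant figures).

I_x ≈ 5.6 × 10⁵ mm⁴, I_y ≈ 1.4 × 10⁶ mm⁴

Decompose the section into non-overlapping parts with the origin at the bottom-left of its bounding rectangle.
Vertical leg: 16 × 60, A = 960 mm², y = 30 mm, Ī = 288 000 mm⁴.
Horizontal leg (remainder): 69 × 16, A = 1 104 mm², y = 8 mm, Ī = 23 552 mm⁴.
Centroid: ȳ = ΣA·y / ΣA = 18.23 mm.
Transfer each piece to the centroidal x-axis using Ī + A·d² with d = y − 18.23:
  vertical leg: d = 11.77 mm → contributes +420 934 mm⁴
  horizontal leg (remainder): d = -10.23 mm → contributes +139 147 mm⁴
Total I = 560 080 mm⁴.
For the y-axis: x̄ = 30.73 mm.
Repeating about the centroidal y-axis gives I_y = 1 385 980 mm⁴.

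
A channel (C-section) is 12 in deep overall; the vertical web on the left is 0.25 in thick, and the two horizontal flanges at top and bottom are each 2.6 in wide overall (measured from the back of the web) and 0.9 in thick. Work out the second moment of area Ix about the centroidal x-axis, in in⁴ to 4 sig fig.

Ix ≈ 166.6 in⁴

Decompose the section into non-overlapping parts with the origin at the bottom-left of its bounding rectangle.
Web: 0.25 × 12, A = 3 in², y = 6 in, Ī = 36 in⁴.
Top flange (beyond web): 2.35 × 0.9, A = 2.115 in², y = 11.55 in, Ī = 0.142763 in⁴.
Bottom flange (beyond web): 2.35 × 0.9, A = 2.115 in², y = 0.45 in, Ī = 0.142763 in⁴.
By symmetry the centroid is at mid-height, ȳ = 6 in.
Transfer each piece to the centroidal x-axis using Ī + A·d² with d = y − 6:
  web: d = 0 in → contributes +36 in⁴
  top flange (beyond web): d = 5.55 in → contributes +65.2901 in⁴
  bottom flange (beyond web): d = -5.55 in → contributes +65.2901 in⁴
Total I = 166.58 in⁴.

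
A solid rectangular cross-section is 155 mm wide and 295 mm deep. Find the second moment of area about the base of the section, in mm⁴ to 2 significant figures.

The section: 155 × 295, A = 45 725 mm², y = 147.5 mm, Ī = 331 601 510 mm⁴.
Transfer it to a horizontal axis along the bottom face using Ī + A·d² with d = y − 0:
  the section: d = 147.5 mm → contributes +1 326 406 042 mm⁴
Total I = 1 326 406 042 mm⁴.

I_base ≈ 1.3 × 10⁹ mm⁴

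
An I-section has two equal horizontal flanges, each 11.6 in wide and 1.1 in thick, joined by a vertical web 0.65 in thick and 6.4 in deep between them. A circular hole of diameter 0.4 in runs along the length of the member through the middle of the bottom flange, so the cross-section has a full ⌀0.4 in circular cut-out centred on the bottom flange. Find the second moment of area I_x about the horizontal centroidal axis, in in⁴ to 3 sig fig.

I_x ≈ 374 in⁴

Split into non-overlapping primitives; take the origin at the lower-left of the bounding box.
Bottom flange: 11.6 × 1.1, A = 12.76 in², y = 0.55 in, Ī = 1.2866 in⁴.
Web: 0.65 × 6.4, A = 4.16 in², y = 4.3 in, Ī = 14.199 in⁴.
Top flange: 11.6 × 1.1, A = 12.76 in², y = 8.05 in, Ī = 1.2866 in⁴.
Hole (subtracted): ⌀0.4, A = 0.12566 in², y = 0.55 in, Ī = 0.0012566 in⁴.
Centroid: ȳ = ΣA·y / ΣA = 4.3159 in.
Transfer each piece to the horizontal centroidal axis using Ī + A·d² with d = y − 4.3159:
  bottom flange: d = -3.7659 in → contributes +182.25 in⁴
  web: d = -0.015945 in → contributes +14.201 in⁴
  top flange: d = 3.7341 in → contributes +179.2 in⁴
  hole: d = -3.7659 in → contributes −1.7835 in⁴
Total I = 373.87 in⁴.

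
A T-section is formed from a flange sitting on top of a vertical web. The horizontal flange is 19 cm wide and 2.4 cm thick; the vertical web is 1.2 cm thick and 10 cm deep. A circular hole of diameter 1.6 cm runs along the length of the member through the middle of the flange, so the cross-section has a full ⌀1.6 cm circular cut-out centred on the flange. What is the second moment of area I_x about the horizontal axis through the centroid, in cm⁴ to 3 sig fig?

Decompose the section into non-overlapping parts with the origin at the bottom-left of its bounding rectangle.
Flange: 19 × 2.4, A = 45.6 cm², y = 11.2 cm, Ī = 21.888 cm⁴.
Web: 1.2 × 10, A = 12 cm², y = 5 cm, Ī = 100 cm⁴.
Hole (subtracted): ⌀1.6, A = 2.0106 cm², y = 11.2 cm, Ī = 0.3217 cm⁴.
Centroid: ȳ = ΣA·y / ΣA = 9.8616 cm.
Transfer each piece to the horizontal axis through the centroid using Ī + A·d² with d = y − 9.8616:
  flange: d = 1.3384 cm → contributes +103.57 cm⁴
  web: d = -4.8616 cm → contributes +383.62 cm⁴
  hole: d = 1.3384 cm → contributes −3.9233 cm⁴
Total I = 483.27 cm⁴.

I_x ≈ 483 cm⁴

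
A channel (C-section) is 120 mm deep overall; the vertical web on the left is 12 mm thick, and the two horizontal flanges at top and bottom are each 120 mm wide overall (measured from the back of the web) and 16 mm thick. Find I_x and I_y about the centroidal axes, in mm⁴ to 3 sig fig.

Decompose the section into non-overlapping parts with the origin at the bottom-left of its bounding rectangle.
Web: 12 × 120, A = 1 440 mm², y = 60 mm, Ī = 1 728 000 mm⁴.
Top flange (beyond web): 108 × 16, A = 1 728 mm², y = 112 mm, Ī = 36 864 mm⁴.
Bottom flange (beyond web): 108 × 16, A = 1 728 mm², y = 8 mm, Ī = 36 864 mm⁴.
By symmetry the centroid is at mid-height, ȳ = 60 mm.
Transfer each piece to the centroidal x-axis using Ī + A·d² with d = y − 60:
  web: d = 0 mm → contributes +1 728 000 mm⁴
  top flange (beyond web): d = 52 mm → contributes +4 709 376 mm⁴
  bottom flange (beyond web): d = -52 mm → contributes +4 709 376 mm⁴
Total I = 11 146 752 mm⁴.
For the y-axis: x̄ = 48.353 mm.
Repeating about the centroidal y-axis gives I_y = 7 035 806 mm⁴.

I_x ≈ 1.11 × 10⁷ mm⁴, I_y ≈ 7.04 × 10⁶ mm⁴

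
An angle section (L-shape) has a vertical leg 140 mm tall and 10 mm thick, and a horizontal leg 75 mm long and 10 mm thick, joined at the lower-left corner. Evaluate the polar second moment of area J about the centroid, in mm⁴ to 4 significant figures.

J ≈ 5.032 × 10⁶ mm⁴

Treat the section as a set of non-overlapping primitives; coordinates are from the bounding-box lower-left.
Vertical leg: 10 × 140, A = 1 400 mm², y = 70 mm, Ī = 2 286 667 mm⁴.
Horizontal leg (remainder): 65 × 10, A = 650 mm², y = 5 mm, Ī = 5416.67 mm⁴.
Centroid: ȳ = ΣA·y / ΣA = 49.3902 mm.
Transfer each piece to the centroidal x-axis using Ī + A·d² with d = y − 49.3902:
  vertical leg: d = 20.6098 mm → contributes +2 881 334 mm⁴
  horizontal leg (remainder): d = -44.3902 mm → contributes +1 286 238 mm⁴
Total I = 4 167 571 mm⁴.
For the y-axis: x̄ = 16.8902 mm.
Repeating about the centroidal y-axis gives I_y = 864 759 mm⁴.
Polar second moment: J = I_x + I_y = 5 032 330 mm⁴.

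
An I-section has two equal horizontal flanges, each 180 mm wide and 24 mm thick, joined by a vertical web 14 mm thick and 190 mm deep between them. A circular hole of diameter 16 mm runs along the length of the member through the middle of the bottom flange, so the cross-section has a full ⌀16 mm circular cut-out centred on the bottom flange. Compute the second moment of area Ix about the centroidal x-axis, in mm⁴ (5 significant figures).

Ix ≈ 1.0499 × 10⁸ mm⁴

Break the section into simple shapes (no overlaps), measuring from the bottom-left corner of the bounding box.
Bottom flange: 180 × 24, A = 4 320 mm², y = 12 mm, Ī = 207 360 mm⁴.
Web: 14 × 190, A = 2 660 mm², y = 119 mm, Ī = 8 002 167 mm⁴.
Top flange: 180 × 24, A = 4 320 mm², y = 226 mm, Ī = 207 360 mm⁴.
Hole (subtracted): ⌀16, A = 201.0619 mm², y = 12 mm, Ī = 3216.991 mm⁴.
Centroid: ȳ = ΣA·y / ΣA = 120.9383 mm.
Transfer each piece to the centroidal x-axis using Ī + A·d² with d = y − 120.9383:
  bottom flange: d = -108.9383 mm → contributes +51 475 237 mm⁴
  web: d = -1.93835 mm → contributes +8 012 161 mm⁴
  top flange: d = 105.0617 mm → contributes +47 891 305 mm⁴
  hole: d = -108.9383 mm → contributes −2 389 332 mm⁴
Total I = 104 989 371 mm⁴.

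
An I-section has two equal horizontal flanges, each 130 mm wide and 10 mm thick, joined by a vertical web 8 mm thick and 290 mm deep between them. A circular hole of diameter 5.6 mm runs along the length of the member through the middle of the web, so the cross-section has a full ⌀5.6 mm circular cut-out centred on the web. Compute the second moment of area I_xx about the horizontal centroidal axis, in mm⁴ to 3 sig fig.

Treat the section as a set of non-overlapping primitives; coordinates are from the bounding-box lower-left.
Bottom flange: 130 × 10, A = 1 300 mm², y = 5 mm, Ī = 10 833 mm⁴.
Web: 8 × 290, A = 2 320 mm², y = 155 mm, Ī = 16 259 333 mm⁴.
Top flange: 130 × 10, A = 1 300 mm², y = 305 mm, Ī = 10 833 mm⁴.
Hole (subtracted): ⌀5.6, A = 24.63 mm², y = 155 mm, Ī = 48.275 mm⁴.
By symmetry the centroid is at mid-height, ȳ = 155 mm.
Transfer each piece to the horizontal centroidal axis using Ī + A·d² with d = y − 155:
  bottom flange: d = -150 mm → contributes +29 260 833 mm⁴
  web: d = 0 mm → contributes +16 259 333 mm⁴
  top flange: d = 150 mm → contributes +29 260 833 mm⁴
  hole: d = 0 mm → contributes −48.275 mm⁴
Total I = 74 780 952 mm⁴.

I_xx ≈ 7.48 × 10⁷ mm⁴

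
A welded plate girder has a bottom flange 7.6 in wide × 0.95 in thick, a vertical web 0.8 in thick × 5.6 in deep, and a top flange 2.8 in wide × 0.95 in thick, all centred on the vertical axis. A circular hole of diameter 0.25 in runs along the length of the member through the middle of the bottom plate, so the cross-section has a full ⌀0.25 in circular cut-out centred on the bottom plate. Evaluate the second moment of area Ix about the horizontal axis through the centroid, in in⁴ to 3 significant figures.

Break the section into simple shapes (no overlaps), measuring from the bottom-left corner of the bounding box.
Bottom plate: 7.6 × 0.95, A = 7.22 in², y = 0.475 in, Ī = 0.543 in⁴.
Web plate: 0.8 × 5.6, A = 4.48 in², y = 3.75 in, Ī = 11.708 in⁴.
Top plate: 2.8 × 0.95, A = 2.66 in², y = 7.025 in, Ī = 0.20005 in⁴.
Hole (subtracted): ⌀0.25, A = 0.049087 in², y = 0.475 in, Ī = 0.00019175 in⁴.
Centroid: ȳ = ΣA·y / ΣA = 2.7177 in.
Transfer each piece to the horizontal axis through the centroid using Ī + A·d² with d = y − 2.7177:
  bottom plate: d = -2.2427 in → contributes +36.857 in⁴
  web plate: d = 1.0323 in → contributes +16.482 in⁴
  top plate: d = 4.3073 in → contributes +49.551 in⁴
  hole: d = -2.2427 in → contributes −0.24709 in⁴
Total I = 102.64 in⁴.

Ix ≈ 103 in⁴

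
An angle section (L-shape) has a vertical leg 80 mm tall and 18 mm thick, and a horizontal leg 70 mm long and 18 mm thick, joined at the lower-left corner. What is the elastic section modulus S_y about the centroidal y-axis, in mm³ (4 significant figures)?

S_y ≈ 2.001 × 10⁴ mm³

Decompose the section into non-overlapping parts with the origin at the bottom-left of its bounding rectangle.
Vertical leg: 18 × 80, A = 1 440 mm², x = 9 mm, Ī = 38 880 mm⁴.
Horizontal leg (remainder): 52 × 18, A = 936 mm², x = 44 mm, Ī = 210 912 mm⁴.
Centroid: x̄ = ΣA·x / ΣA = 22.7879 mm.
Transfer each piece to the centroidal y-axis using Ī + A·d² with d = x − 22.7879:
  vertical leg: d = -13.7879 mm → contributes +312 632 mm⁴
  horizontal leg (remainder): d = 21.2121 mm → contributes +632 069 mm⁴
Total I = 944 701 mm⁴.
Extreme fibre distance c = 47.2121 mm; S = I/c = 20009.7 mm³.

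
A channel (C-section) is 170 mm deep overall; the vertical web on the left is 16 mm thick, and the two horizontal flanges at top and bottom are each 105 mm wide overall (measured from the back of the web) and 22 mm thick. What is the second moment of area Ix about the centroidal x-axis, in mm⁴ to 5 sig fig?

Break the section into simple shapes (no overlaps), measuring from the bottom-left corner of the bounding box.
Web: 16 × 170, A = 2 720 mm², y = 85 mm, Ī = 6 550 667 mm⁴.
Top flange (beyond web): 89 × 22, A = 1 958 mm², y = 159 mm, Ī = 78972.67 mm⁴.
Bottom flange (beyond web): 89 × 22, A = 1 958 mm², y = 11 mm, Ī = 78972.67 mm⁴.
By symmetry the centroid is at mid-height, ȳ = 85 mm.
Transfer each piece to the centroidal x-axis using Ī + A·d² with d = y − 85:
  web: d = 0 mm → contributes +6 550 667 mm⁴
  top flange (beyond web): d = 74 mm → contributes +10 800 981 mm⁴
  bottom flange (beyond web): d = -74 mm → contributes +10 800 981 mm⁴
Total I = 28 152 628 mm⁴.

Ix ≈ 2.8153 × 10⁷ mm⁴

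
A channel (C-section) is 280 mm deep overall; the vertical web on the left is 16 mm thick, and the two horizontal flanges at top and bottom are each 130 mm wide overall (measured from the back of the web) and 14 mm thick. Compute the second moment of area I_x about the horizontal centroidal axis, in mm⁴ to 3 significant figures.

Treat the section as a set of non-overlapping primitives; coordinates are from the bounding-box lower-left.
Web: 16 × 280, A = 4 480 mm², y = 140 mm, Ī = 29 269 333 mm⁴.
Top flange (beyond web): 114 × 14, A = 1 596 mm², y = 273 mm, Ī = 26 068 mm⁴.
Bottom flange (beyond web): 114 × 14, A = 1 596 mm², y = 7 mm, Ī = 26 068 mm⁴.
By symmetry the centroid is at mid-height, ȳ = 140 mm.
Transfer each piece to the horizontal centroidal axis using Ī + A·d² with d = y − 140:
  web: d = 0 mm → contributes +29 269 333 mm⁴
  top flange (beyond web): d = 133 mm → contributes +28 257 712 mm⁴
  bottom flange (beyond web): d = -133 mm → contributes +28 257 712 mm⁴
Total I = 85 784 757 mm⁴.

I_x ≈ 8.58 × 10⁷ mm⁴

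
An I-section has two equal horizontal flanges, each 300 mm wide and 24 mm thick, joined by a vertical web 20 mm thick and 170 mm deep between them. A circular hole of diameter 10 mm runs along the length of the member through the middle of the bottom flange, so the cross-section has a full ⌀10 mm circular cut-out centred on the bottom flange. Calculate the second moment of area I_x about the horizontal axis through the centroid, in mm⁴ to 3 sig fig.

Treat the section as a set of non-overlapping primitives; coordinates are from the bounding-box lower-left.
Bottom flange: 300 × 24, A = 7 200 mm², y = 12 mm, Ī = 345 600 mm⁴.
Web: 20 × 170, A = 3 400 mm², y = 109 mm, Ī = 8 188 333 mm⁴.
Top flange: 300 × 24, A = 7 200 mm², y = 206 mm, Ī = 345 600 mm⁴.
Hole (subtracted): ⌀10, A = 78.54 mm², y = 12 mm, Ī = 490.87 mm⁴.
Centroid: ȳ = ΣA·y / ΣA = 109.43 mm.
Transfer each piece to the horizontal axis through the centroid using Ī + A·d² with d = y − 109.43:
  bottom flange: d = -97.43 mm → contributes +68 692 208 mm⁴
  web: d = -0.42989 mm → contributes +8 188 962 mm⁴
  top flange: d = 96.57 mm → contributes +67 491 254 mm⁴
  hole: d = -97.43 mm → contributes −746 037 mm⁴
Total I = 143 626 386 mm⁴.

I_x ≈ 1.44 × 10⁸ mm⁴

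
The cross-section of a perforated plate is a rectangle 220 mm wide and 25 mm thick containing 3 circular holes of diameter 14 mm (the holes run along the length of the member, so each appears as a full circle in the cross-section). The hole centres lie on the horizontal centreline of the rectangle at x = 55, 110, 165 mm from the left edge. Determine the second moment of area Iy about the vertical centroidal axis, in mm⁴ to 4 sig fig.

Iy ≈ 2.125 × 10⁷ mm⁴

Split into non-overlapping primitives; take the origin at the lower-left of the bounding box.
Plate: 220 × 25, A = 5 500 mm², x = 110 mm, Ī = 22 183 333 mm⁴.
Hole 1 (subtracted): ⌀14, A = 153.938 mm², x = 55 mm, Ī = 1885.74 mm⁴.
Hole 2 (subtracted): ⌀14, A = 153.938 mm², x = 110 mm, Ī = 1885.74 mm⁴.
Hole 3 (subtracted): ⌀14, A = 153.938 mm², x = 165 mm, Ī = 1885.74 mm⁴.
By symmetry the centroid is at mid-width, x̄ = 110 mm.
Transfer each piece to the vertical centroidal axis using Ī + A·d² with d = x − 110:
  plate: d = 0 mm → contributes +22 183 333 mm⁴
  hole 1: d = -55 mm → contributes −467 548 mm⁴
  hole 2: d = 0 mm → contributes −1885.74 mm⁴
  hole 3: d = 55 mm → contributes −467 548 mm⁴
Total I = 21 246 351 mm⁴.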